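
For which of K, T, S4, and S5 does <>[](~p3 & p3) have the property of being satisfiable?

K

K-tableau for the formula:
1. <>[](~p3 & p3), w0
2. [](~p3 & p3), w1   [<>-rule on 1: fresh world w1, w0Rw1]
Accessibility: w0Rw1
Complete open branch: satisfiable in K.
T-tableau for the formula:
1. <>[](~p3 & p3), w0
2. [](~p3 & p3), w1   [<>-rule on 1: fresh world w1, w0Rw1]
3. ~p3 & p3, w1   [[]-rule on 2 via w1Rw1]
4. ~p3, w1   [&-rule on 3]
5. p3, w1   [&-rule on 3]
Accessibility: w0Rw0, w0Rw1, w1Rw1
Branch closes: p3 and ~p3 both at w1.
Every branch closes (one shown): unsatisfiable in T, hence also in S4, S5 (every S4/S5-frame is a T-frame).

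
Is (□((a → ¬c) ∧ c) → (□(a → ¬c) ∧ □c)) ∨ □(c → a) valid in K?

Tableau for the negation ¬((□((a → ¬c) ∧ c) → (□(a → ¬c) ∧ □c)) ∨ □(c → a)):
1. ¬((□((a → ¬c) ∧ c) → (□(a → ¬c) ∧ □c)) ∨ □(c → a)), w0
2. ¬(□((a → ¬c) ∧ c) → (□(a → ¬c) ∧ □c)), w0
3. ¬□(c → a), w0
4. □((a → ¬c) ∧ c), w0
5. ¬(□(a → ¬c) ∧ □c), w0
6. ¬□(a → ¬c), w0
7. ¬(c → a), w1
8. c, w1
9. ¬a, w1
10. (a → ¬c) ∧ c, w1
11. a → ¬c, w1
12. ¬(a → ¬c), w2
13. a, w2
14. c, w2
15. (a → ¬c) ∧ c, w2
16. a → ¬c, w2
17. ¬c, w2
Accessibility: w0Rw1, w0Rw2
Branch closes: c and ¬c both at w2.
Every branch of the negation's tableau closes; the branch above is one of them.

Yes, valid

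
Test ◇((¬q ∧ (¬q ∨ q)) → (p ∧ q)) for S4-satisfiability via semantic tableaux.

Satisfiable (open branch found)

1. ◇((¬q ∧ (¬q ∨ q)) → (p ∧ q)), 0
2. (¬q ∧ (¬q ∨ q)) → (p ∧ q), 1
3. p ∧ q, 1
4. p, 1
5. q, 1
Accessibility: 0R0, 0R1, 1R1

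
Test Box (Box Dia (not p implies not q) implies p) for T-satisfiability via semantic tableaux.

1. Box (Box Dia (not p implies not q) implies p), w0
2. Box Dia (not p implies not q) implies p, w0
3. p, w0
Accessibility: w0Rw0

Satisfiable (open branch found)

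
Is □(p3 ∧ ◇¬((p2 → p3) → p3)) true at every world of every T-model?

Tableau for the negation ¬□(p3 ∧ ◇¬((p2 → p3) → p3)):
1. ¬□(p3 ∧ ◇¬((p2 → p3) → p3)), w0
2. ¬(p3 ∧ ◇¬((p2 → p3) → p3)), w1
3. ¬◇¬((p2 → p3) → p3), w1
4. (p2 → p3) → p3, w1
5. p3, w1
Accessibility: w0Rw0, w0Rw1, w1Rw1
The negation has an open branch (countermodel exists).

Not valid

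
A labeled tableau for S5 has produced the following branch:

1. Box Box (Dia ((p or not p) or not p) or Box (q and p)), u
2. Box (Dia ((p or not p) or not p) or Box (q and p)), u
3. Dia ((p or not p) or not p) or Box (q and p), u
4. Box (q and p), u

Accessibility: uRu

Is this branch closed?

There is no literal clash: for every atom and world, at most one sign appears.

No, open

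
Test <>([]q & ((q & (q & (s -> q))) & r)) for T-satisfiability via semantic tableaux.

1. <>([]q & ((q & (q & (s -> q))) & r)), w0
2. []q & ((q & (q & (s -> q))) & r), w1
3. []q, w1
4. (q & (q & (s -> q))) & r, w1
5. q & (q & (s -> q)), w1
6. r, w1
7. q, w1
8. q & (s -> q), w1
9. s -> q, w1
Accessibility: w0Rw0, w0Rw1, w1Rw1

Satisfiable (open branch found)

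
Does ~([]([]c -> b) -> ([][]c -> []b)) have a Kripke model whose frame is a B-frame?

1. ~([]([]c -> b) -> ([][]c -> []b)), w0
2. []([]c -> b), w0
3. ~([][]c -> []b), w0
4. [][]c, w0
5. ~[]b, w0
6. []c -> b, w0
7. []c, w0
8. c, w0
9. ~[]c, w0
10. ~b, w1
11. []c -> b, w1
12. []c, w1
13. c, w1
14. ~[]c, w1
15. ~c, w2
16. []c -> b, w2
17. []c, w2
18. c, w2
Accessibility: w0Rw0, w0Rw1, w0Rw2, w1Rw0, w1Rw1, w2Rw0, w2Rw2
Branch closes: c and ~c both at w2.
(One branch shown.) All branches close.

Unsatisfiable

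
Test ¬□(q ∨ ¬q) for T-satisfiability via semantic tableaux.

1. ¬□(q ∨ ¬q), u
2. ¬(q ∨ ¬q), v
3. ¬q, v
4. q, v
Accessibility: uRu, uRv, vRv
Branch closes: q and ¬q both at v.
All branches of the tableau close; one closing branch shown above.

Unsatisfiable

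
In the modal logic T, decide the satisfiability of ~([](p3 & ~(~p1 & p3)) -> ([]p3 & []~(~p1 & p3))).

1. ~([](p3 & ~(~p1 & p3)) -> ([]p3 & []~(~p1 & p3))), u
2. [](p3 & ~(~p1 & p3)), u   [~->-rule on 1]
3. ~([]p3 & []~(~p1 & p3)), u   [~->-rule on 1]
4. p3 & ~(~p1 & p3), u   [[]-rule on 2 via uRu]
5. p3, u   [&-rule on 4]
6. ~(~p1 & p3), u   [&-rule on 4]
7. ~[]~(~p1 & p3), u   [~&-rule on 3 (branches; this branch)]
8. p1, u   [~&-rule on 6 (branches; this branch)]
9. ~p1 & p3, v   [~[]-rule on 7: fresh world v, uRv]
10. ~p1, v   [&-rule on 9]
11. p3, v   [&-rule on 9]
12. p3 & ~(~p1 & p3), v   [[]-rule on 2 via uRv]
13. ~(~p1 & p3), v   [&-rule on 12]
14. ~p3, v   [~&-rule on 13 (branches; this branch)]
Accessibility: uRu, uRv, vRv
Branch closes: p3 and ~p3 both at v.
Every branch closes; the branch above is one of them.

No, unsatisfiable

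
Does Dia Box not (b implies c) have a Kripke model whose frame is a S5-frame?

Satisfiable (open branch found)

1. Dia Box not (b implies c), u
2. Box not (b implies c), v
3. not (b implies c), u
4. b, u
5. not c, u
6. not (b implies c), v
7. b, v
8. not c, v
Accessibility: uRu, uRv, vRu, vRv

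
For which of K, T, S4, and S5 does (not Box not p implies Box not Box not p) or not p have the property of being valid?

S4-tableau for the negation not ((not Box not p implies Box not Box not p) or not p):
1. not ((not Box not p implies Box not Box not p) or not p), 0
2. not (not Box not p implies Box not Box not p), 0   [neg-or-rule on 1]
3. p, 0   [neg-or-rule on 1]
4. not Box not p, 0   [neg-implies-rule on 2]
5. not Box not Box not p, 0   [neg-implies-rule on 2]
6. p, 1   [neg-Box-rule on 4: fresh world 1, 0R1]
7. Box not p, 2   [neg-Box-rule on 5: fresh world 2, 0R2]
8. not p, 2   [Box-rule on 7 via 2R2]
Accessibility: 0R0, 0R1, 0R2, 1R1, 2R2
Complete open branch: countermodel on an S4-frame, so not valid in S4, nor in K, T (the same frame is also a K-frame and a T-frame).
S5-tableau for the negation not ((not Box not p implies Box not Box not p) or not p):
1. not ((not Box not p implies Box not Box not p) or not p), 0
2. not (not Box not p implies Box not Box not p), 0   [neg-or-rule on 1]
3. p, 0   [neg-or-rule on 1]
4. not Box not p, 0   [neg-implies-rule on 2]
5. not Box not Box not p, 0   [neg-implies-rule on 2]
6. p, 1   [neg-Box-rule on 4: fresh world 1, 0R1]
7. Box not p, 2   [neg-Box-rule on 5: fresh world 2, 0R2]
8. not p, 0   [Box-rule on 7 via 2R0]
Accessibility: 0R0, 0R1, 0R2, 1R0, 1R1, 1R2, 2R0, 2R1, 2R2
Branch closes: p and not p both at 0.
Every branch closes (one shown): valid in S5.

S5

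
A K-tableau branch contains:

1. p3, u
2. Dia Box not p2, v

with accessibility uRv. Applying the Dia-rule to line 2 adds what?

a fresh world w with vRw, and Box not p2 at w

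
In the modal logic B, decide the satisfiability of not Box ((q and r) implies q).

No, unsatisfiable

1. not Box ((q and r) implies q), w0
2. not ((q and r) implies q), w1   [neg-Box-rule on 1: fresh world w1, w0Rw1]
3. q and r, w1   [neg-implies-rule on 2]
4. not q, w1   [neg-implies-rule on 2]
5. q, w1   [and-rule on 3]
6. r, w1   [and-rule on 3]
Accessibility: w0Rw0, w0Rw1, w1Rw0, w1Rw1
Branch closes: q and not q both at w1.
Every branch closes; the branch above is one of them.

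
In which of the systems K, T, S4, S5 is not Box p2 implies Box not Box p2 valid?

S5-tableau for the negation not (not Box p2 implies Box not Box p2):
1. not (not Box p2 implies Box not Box p2), 0
2. not Box p2, 0   [neg-implies-rule on 1]
3. not Box not Box p2, 0   [neg-implies-rule on 1]
4. not p2, 1   [neg-Box-rule on 2: fresh world 1, 0R1]
5. Box p2, 2   [neg-Box-rule on 3: fresh world 2, 0R2]
6. p2, 0   [Box-rule on 5 via 2R0]
7. p2, 1   [Box-rule on 5 via 2R1]
Accessibility: 0R0, 0R1, 0R2, 1R0, 1R1, 1R2, 2R0, 2R1, 2R2
Branch closes: p2 and not p2 both at 1.
Every branch closes (one shown): valid in S5.
S4-tableau for the negation not (not Box p2 implies Box not Box p2):
1. not (not Box p2 implies Box not Box p2), 0
2. not Box p2, 0   [neg-implies-rule on 1]
3. not Box not Box p2, 0   [neg-implies-rule on 1]
4. not p2, 1   [neg-Box-rule on 2: fresh world 1, 0R1]
5. Box p2, 2   [neg-Box-rule on 3: fresh world 2, 0R2]
6. p2, 2   [Box-rule on 5 via 2R2]
Accessibility: 0R0, 0R1, 0R2, 1R1, 2R2
Complete open branch: countermodel on an S4-frame, so not valid in S4, nor in K, T (the same frame is also a K-frame and a T-frame).

S5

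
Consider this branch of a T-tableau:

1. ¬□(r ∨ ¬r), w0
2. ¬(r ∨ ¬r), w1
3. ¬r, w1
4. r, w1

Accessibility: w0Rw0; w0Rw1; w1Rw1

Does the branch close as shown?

Both r and ¬r appear at w1.

Yes, closed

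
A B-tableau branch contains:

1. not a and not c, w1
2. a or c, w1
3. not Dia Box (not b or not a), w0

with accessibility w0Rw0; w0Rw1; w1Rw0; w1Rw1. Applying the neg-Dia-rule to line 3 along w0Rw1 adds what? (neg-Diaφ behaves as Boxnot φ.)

neg-Diaφ behaves as Boxnot φ: propagate the negated body to each accessible world.

not Box (not b or not a), w1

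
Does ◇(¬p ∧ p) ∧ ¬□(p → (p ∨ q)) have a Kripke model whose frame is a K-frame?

1. ◇(¬p ∧ p) ∧ ¬□(p → (p ∨ q)), u
2. ◇(¬p ∧ p), u   [∧-rule on 1]
3. ¬□(p → (p ∨ q)), u   [∧-rule on 1]
4. ¬p ∧ p, v   [◇-rule on 2: fresh world v, uRv]
5. ¬p, v   [∧-rule on 4]
6. p, v   [∧-rule on 4]
Accessibility: uRv
Branch closes: p and ¬p both at v.
(One branch shown.) All branches close.

No, unsatisfiable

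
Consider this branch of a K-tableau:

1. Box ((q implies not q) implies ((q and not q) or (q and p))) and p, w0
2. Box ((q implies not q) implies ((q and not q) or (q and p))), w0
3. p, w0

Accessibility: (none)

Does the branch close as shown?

Open

No atom appears with both signs at the same world.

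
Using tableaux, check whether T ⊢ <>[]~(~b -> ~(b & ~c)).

No, not valid

Tableau for the negation ~<>[]~(~b -> ~(b & ~c)):
1. ~<>[]~(~b -> ~(b & ~c)), u
2. ~[]~(~b -> ~(b & ~c)), u   [~<>-rule on 1 via uRu]
3. ~b -> ~(b & ~c), v   [~[]-rule on 2: fresh world v, uRv]
4. ~[]~(~b -> ~(b & ~c)), v   [~<>-rule on 1 via uRv]
5. ~(b & ~c), v   [->-rule on 3 (branches; this branch)]
6. c, v   [~&-rule on 5 (branches; this branch)]
7. ~b -> ~(b & ~c), w   [~[]-rule on 4: fresh world w, vRw]
8. ~(b & ~c), w   [->-rule on 7 (branches; this branch)]
9. c, w   [~&-rule on 8 (branches; this branch)]
Accessibility: uRu, uRv, vRv, vRw, wRw
The negation has an open branch (countermodel exists).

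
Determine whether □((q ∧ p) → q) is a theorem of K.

Valid in K

Tableau for the negation ¬□((q ∧ p) → q):
1. ¬□((q ∧ p) → q), w0
2. ¬((q ∧ p) → q), w1   [¬□-rule on 1: fresh world w1, w0Rw1]
3. q ∧ p, w1   [¬→-rule on 2]
4. ¬q, w1   [¬→-rule on 2]
5. q, w1   [∧-rule on 3]
6. p, w1   [∧-rule on 3]
Accessibility: w0Rw1
Branch closes: q and ¬q both at w1.
Every branch of the negation's tableau closes; the branch above is one of them.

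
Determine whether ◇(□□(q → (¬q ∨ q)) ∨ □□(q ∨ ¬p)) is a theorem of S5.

Valid

Tableau for the negation ¬◇(□□(q → (¬q ∨ q)) ∨ □□(q ∨ ¬p)):
1. ¬◇(□□(q → (¬q ∨ q)) ∨ □□(q ∨ ¬p)), 0
2. ¬(□□(q → (¬q ∨ q)) ∨ □□(q ∨ ¬p)), 0
3. ¬□□(q → (¬q ∨ q)), 0
4. ¬□□(q ∨ ¬p), 0
5. ¬□(q → (¬q ∨ q)), 1
6. ¬(□□(q → (¬q ∨ q)) ∨ □□(q ∨ ¬p)), 1
7. ¬□□(q → (¬q ∨ q)), 1
8. ¬□□(q ∨ ¬p), 1
9. ¬□(q ∨ ¬p), 2
10. ¬(□□(q → (¬q ∨ q)) ∨ □□(q ∨ ¬p)), 2
11. ¬□□(q → (¬q ∨ q)), 2
12. ¬□□(q ∨ ¬p), 2
13. ¬(q → (¬q ∨ q)), 3
14. q, 3
15. ¬(¬q ∨ q), 3
16. ¬q, 3
Accessibility: 0R0, 0R1, 0R2, 0R3, 1R0, 1R1, 1R2, 1R3, 2R0, 2R1, 2R2, 2R3, 3R0, 3R1, 3R2, 3R3
Branch closes: q and ¬q both at 3.
All branches of the negation close; one closing branch shown above.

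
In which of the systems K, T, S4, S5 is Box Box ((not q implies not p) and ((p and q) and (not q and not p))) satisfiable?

T-tableau for the formula:
1. Box Box ((not q implies not p) and ((p and q) and (not q and not p))), 0
2. Box ((not q implies not p) and ((p and q) and (not q and not p))), 0
3. (not q implies not p) and ((p and q) and (not q and not p)), 0
4. not q implies not p, 0
5. (p and q) and (not q and not p), 0
6. p and q, 0
7. not q and not p, 0
8. p, 0
9. q, 0
10. not q, 0
11. not p, 0
Accessibility: 0R0
Branch closes: q and not q both at 0.
Every branch closes (one shown): unsatisfiable in T, hence also in S4, S5 (every S4/S5-frame is a T-frame).
K-tableau for the formula:
1. Box Box ((not q implies not p) and ((p and q) and (not q and not p))), 0
Complete open branch: satisfiable in K.

K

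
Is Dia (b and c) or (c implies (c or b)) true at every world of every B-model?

Yes, valid

Tableau for the negation not (Dia (b and c) or (c implies (c or b))):
1. not (Dia (b and c) or (c implies (c or b))), u
2. not Dia (b and c), u
3. not (c implies (c or b)), u
4. c, u
5. not (c or b), u
6. not c, u
7. not b, u
Accessibility: uRu
Branch closes: c and not c both at u.
Every branch of the negation's tableau closes; the branch above is one of them.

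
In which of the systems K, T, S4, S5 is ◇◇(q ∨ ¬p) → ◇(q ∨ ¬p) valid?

S4, S5

S4-tableau for the negation ¬(◇◇(q ∨ ¬p) → ◇(q ∨ ¬p)):
1. ¬(◇◇(q ∨ ¬p) → ◇(q ∨ ¬p)), w0
2. ◇◇(q ∨ ¬p), w0   [¬→-rule on 1]
3. ¬◇(q ∨ ¬p), w0   [¬→-rule on 1]
4. ¬(q ∨ ¬p), w0   [¬◇-rule on 3 via w0Rw0]
5. ¬q, w0   [¬∨-rule on 4]
6. p, w0   [¬∨-rule on 4]
7. ◇(q ∨ ¬p), w1   [◇-rule on 2: fresh world w1, w0Rw1]
8. ¬(q ∨ ¬p), w1   [¬◇-rule on 3 via w0Rw1]
9. ¬q, w1   [¬∨-rule on 8]
10. p, w1   [¬∨-rule on 8]
11. q ∨ ¬p, w2   [◇-rule on 7: fresh world w2, w1Rw2]
12. ¬(q ∨ ¬p), w2   [¬◇-rule on 3 via w0Rw2]
13. ¬q, w2   [¬∨-rule on 12]
14. p, w2   [¬∨-rule on 12]
15. ¬p, w2   [∨-rule on 11 (branches; this branch)]
Accessibility: w0Rw0, w0Rw1, w0Rw2, w1Rw1, w1Rw2, w2Rw2
Branch closes: p and ¬p both at w2.
Every branch closes (one shown): valid in S4, hence also in S5 (every theorem of S4 is a theorem of S5).
T-tableau for the negation ¬(◇◇(q ∨ ¬p) → ◇(q ∨ ¬p)):
1. ¬(◇◇(q ∨ ¬p) → ◇(q ∨ ¬p)), w0
2. ◇◇(q ∨ ¬p), w0   [¬→-rule on 1]
3. ¬◇(q ∨ ¬p), w0   [¬→-rule on 1]
4. ¬(q ∨ ¬p), w0   [¬◇-rule on 3 via w0Rw0]
5. ¬q, w0   [¬∨-rule on 4]
6. p, w0   [¬∨-rule on 4]
7. ◇(q ∨ ¬p), w1   [◇-rule on 2: fresh world w1, w0Rw1]
8. ¬(q ∨ ¬p), w1   [¬◇-rule on 3 via w0Rw1]
9. ¬q, w1   [¬∨-rule on 8]
10. p, w1   [¬∨-rule on 8]
11. q ∨ ¬p, w2   [◇-rule on 7: fresh world w2, w1Rw2]
12. ¬p, w2   [∨-rule on 11 (branches; this branch)]
Accessibility: w0Rw0, w0Rw1, w1Rw1, w1Rw2, w2Rw2
Complete open branch: countermodel on a T-frame, so not valid in T, nor in K (the same frame is also a K-frame).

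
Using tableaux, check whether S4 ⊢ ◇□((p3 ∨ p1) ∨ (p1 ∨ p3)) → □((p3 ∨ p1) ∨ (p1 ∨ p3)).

Not valid

Tableau for the negation ¬(◇□((p3 ∨ p1) ∨ (p1 ∨ p3)) → □((p3 ∨ p1) ∨ (p1 ∨ p3))):
1. ¬(◇□((p3 ∨ p1) ∨ (p1 ∨ p3)) → □((p3 ∨ p1) ∨ (p1 ∨ p3))), u
2. ◇□((p3 ∨ p1) ∨ (p1 ∨ p3)), u
3. ¬□((p3 ∨ p1) ∨ (p1 ∨ p3)), u
4. □((p3 ∨ p1) ∨ (p1 ∨ p3)), v
5. (p3 ∨ p1) ∨ (p1 ∨ p3), v
6. p1 ∨ p3, v
7. p3, v
8. ¬((p3 ∨ p1) ∨ (p1 ∨ p3)), w
9. ¬(p3 ∨ p1), w
10. ¬(p1 ∨ p3), w
11. ¬p3, w
12. ¬p1, w
Accessibility: uRu, uRv, uRw, vRv, wRw
The negation has an open branch (countermodel exists).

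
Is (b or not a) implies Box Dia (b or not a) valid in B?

Tableau for the negation not ((b or not a) implies Box Dia (b or not a)):
1. not ((b or not a) implies Box Dia (b or not a)), u
2. b or not a, u
3. not Box Dia (b or not a), u
4. not a, u
5. not Dia (b or not a), v
6. not (b or not a), u
7. not b, u
8. a, u
Accessibility: uRu, uRv, vRu, vRv
Branch closes: a and not a both at u.
All branches of the negation close; one closing branch shown above.

Valid in B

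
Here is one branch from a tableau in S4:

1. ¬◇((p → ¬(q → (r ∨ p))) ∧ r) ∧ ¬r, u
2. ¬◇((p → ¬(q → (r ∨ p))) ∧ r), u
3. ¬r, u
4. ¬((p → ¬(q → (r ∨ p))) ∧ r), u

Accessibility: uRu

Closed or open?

No atom appears with both signs at the same world.

No, open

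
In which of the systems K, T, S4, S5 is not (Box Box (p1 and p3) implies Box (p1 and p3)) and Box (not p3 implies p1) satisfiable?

K-tableau for the formula:
1. not (Box Box (p1 and p3) implies Box (p1 and p3)) and Box (not p3 implies p1), u
2. not (Box Box (p1 and p3) implies Box (p1 and p3)), u   [and-rule on 1]
3. Box (not p3 implies p1), u   [and-rule on 1]
4. Box Box (p1 and p3), u   [neg-implies-rule on 2]
5. not Box (p1 and p3), u   [neg-implies-rule on 2]
6. not (p1 and p3), v   [neg-Box-rule on 5: fresh world v, uRv]
7. not p3 implies p1, v   [Box-rule on 3 via uRv]
8. Box (p1 and p3), v   [Box-rule on 4 via uRv]
9. not p3, v   [neg-and-rule on 6 (branches; this branch)]
10. p1, v   [implies-rule on 7 (branches; this branch)]
Accessibility: uRv
Complete open branch: satisfiable in K.
T-tableau for the formula:
1. not (Box Box (p1 and p3) implies Box (p1 and p3)) and Box (not p3 implies p1), u
2. not (Box Box (p1 and p3) implies Box (p1 and p3)), u   [and-rule on 1]
3. Box (not p3 implies p1), u   [and-rule on 1]
4. Box Box (p1 and p3), u   [neg-implies-rule on 2]
5. not Box (p1 and p3), u   [neg-implies-rule on 2]
6. not p3 implies p1, u   [Box-rule on 3 via uRu]
7. Box (p1 and p3), u   [Box-rule on 4 via uRu]
8. p1 and p3, u   [Box-rule on 7 via uRu]
9. p1, u   [and-rule on 8]
10. p3, u   [and-rule on 8]
11. not (p1 and p3), v   [neg-Box-rule on 5: fresh world v, uRv]
12. not p3 implies p1, v   [Box-rule on 3 via uRv]
13. Box (p1 and p3), v   [Box-rule on 4 via uRv]
14. p1 and p3, v   [Box-rule on 7 via uRv]
15. p1, v   [and-rule on 14]
16. p3, v   [and-rule on 14]
17. not p3, v   [neg-and-rule on 11 (branches; this branch)]
Accessibility: uRu, uRv, vRv
Branch closes: p3 and not p3 both at v.
Every branch closes (one shown): unsatisfiable in T, hence also in S4, S5 (every S4/S5-frame is a T-frame).

K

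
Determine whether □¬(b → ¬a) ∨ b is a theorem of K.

Invalid (countermodel exists)

Tableau for the negation ¬(□¬(b → ¬a) ∨ b):
1. ¬(□¬(b → ¬a) ∨ b), 0
2. ¬□¬(b → ¬a), 0
3. ¬b, 0
4. b → ¬a, 1
5. ¬a, 1
Accessibility: 0R1
The negation has an open branch (countermodel exists).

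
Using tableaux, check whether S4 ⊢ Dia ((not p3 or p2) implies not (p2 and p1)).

Not valid

Tableau for the negation not Dia ((not p3 or p2) implies not (p2 and p1)):
1. not Dia ((not p3 or p2) implies not (p2 and p1)), u
2. not ((not p3 or p2) implies not (p2 and p1)), u
3. not p3 or p2, u
4. p2 and p1, u
5. p2, u
6. p1, u
Accessibility: uRu
The negation has an open branch (countermodel exists).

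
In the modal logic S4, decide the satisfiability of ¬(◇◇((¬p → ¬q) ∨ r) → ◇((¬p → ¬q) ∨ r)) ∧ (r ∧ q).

No, unsatisfiable

1. ¬(◇◇((¬p → ¬q) ∨ r) → ◇((¬p → ¬q) ∨ r)) ∧ (r ∧ q), 0
2. ¬(◇◇((¬p → ¬q) ∨ r) → ◇((¬p → ¬q) ∨ r)), 0   [∧-rule on 1]
3. r ∧ q, 0   [∧-rule on 1]
4. ◇◇((¬p → ¬q) ∨ r), 0   [¬→-rule on 2]
5. ¬◇((¬p → ¬q) ∨ r), 0   [¬→-rule on 2]
6. r, 0   [∧-rule on 3]
7. q, 0   [∧-rule on 3]
8. ¬((¬p → ¬q) ∨ r), 0   [¬◇-rule on 5 via 0R0]
9. ¬(¬p → ¬q), 0   [¬∨-rule on 8]
10. ¬r, 0   [¬∨-rule on 8]
Accessibility: 0R0
Branch closes: r and ¬r both at 0.
All branches of the tableau close; one closing branch shown above.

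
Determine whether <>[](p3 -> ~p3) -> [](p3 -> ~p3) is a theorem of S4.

Tableau for the negation ~(<>[](p3 -> ~p3) -> [](p3 -> ~p3)):
1. ~(<>[](p3 -> ~p3) -> [](p3 -> ~p3)), w0
2. <>[](p3 -> ~p3), w0   [~->-rule on 1]
3. ~[](p3 -> ~p3), w0   [~->-rule on 1]
4. [](p3 -> ~p3), w1   [<>-rule on 2: fresh world w1, w0Rw1]
5. p3 -> ~p3, w1   [[]-rule on 4 via w1Rw1]
6. ~p3, w1   [->-rule on 5 (branches; this branch)]
7. ~(p3 -> ~p3), w2   [~[]-rule on 3: fresh world w2, w0Rw2]
8. p3, w2   [~->-rule on 7]
Accessibility: w0Rw0, w0Rw1, w0Rw2, w1Rw1, w2Rw2
The negation has an open branch (countermodel exists).

No, not valid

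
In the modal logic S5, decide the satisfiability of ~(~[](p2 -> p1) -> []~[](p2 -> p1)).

1. ~(~[](p2 -> p1) -> []~[](p2 -> p1)), 0
2. ~[](p2 -> p1), 0
3. ~[]~[](p2 -> p1), 0
4. ~(p2 -> p1), 1
5. p2, 1
6. ~p1, 1
7. [](p2 -> p1), 2
8. p2 -> p1, 0
9. p2 -> p1, 1
10. p2 -> p1, 2
11. p1, 0
12. p1, 1
Accessibility: 0R0, 0R1, 0R2, 1R0, 1R1, 1R2, 2R0, 2R1, 2R2
Branch closes: p1 and ~p1 both at 1.
(One branch shown.) All branches close.

Unsatisfiable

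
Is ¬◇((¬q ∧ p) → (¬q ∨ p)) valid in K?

Tableau for the negation ◇((¬q ∧ p) → (¬q ∨ p)):
1. ◇((¬q ∧ p) → (¬q ∨ p)), w0
2. (¬q ∧ p) → (¬q ∨ p), w1   [◇-rule on 1: fresh world w1, w0Rw1]
3. ¬q ∨ p, w1   [→-rule on 2 (branches; this branch)]
4. p, w1   [∨-rule on 3 (branches; this branch)]
Accessibility: w0Rw1
The negation has an open branch (countermodel exists).

Not valid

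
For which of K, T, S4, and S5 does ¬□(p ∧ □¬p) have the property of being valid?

T, S4, S5

K-tableau for the negation □(p ∧ □¬p):
1. □(p ∧ □¬p), u
Complete open branch: countermodel on a K-frame, so not valid in K.
T-tableau for the negation □(p ∧ □¬p):
1. □(p ∧ □¬p), u
2. p ∧ □¬p, u   [□-rule on 1 via uRu]
3. p, u   [∧-rule on 2]
4. □¬p, u   [∧-rule on 2]
5. ¬p, u   [□-rule on 4 via uRu]
Accessibility: uRu
Branch closes: p and ¬p both at u.
Every branch closes (one shown): valid in T, hence also in S4, S5 (every theorem of T is a theorem of S4 and S5).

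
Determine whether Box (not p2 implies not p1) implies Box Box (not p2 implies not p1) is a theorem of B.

Tableau for the negation not (Box (not p2 implies not p1) implies Box Box (not p2 implies not p1)):
1. not (Box (not p2 implies not p1) implies Box Box (not p2 implies not p1)), 0
2. Box (not p2 implies not p1), 0   [neg-implies-rule on 1]
3. not Box Box (not p2 implies not p1), 0   [neg-implies-rule on 1]
4. not p2 implies not p1, 0   [Box-rule on 2 via 0R0]
5. not p1, 0   [implies-rule on 4 (branches; this branch)]
6. not Box (not p2 implies not p1), 1   [neg-Box-rule on 3: fresh world 1, 0R1]
7. not p2 implies not p1, 1   [Box-rule on 2 via 0R1]
8. not p1, 1   [implies-rule on 7 (branches; this branch)]
9. not (not p2 implies not p1), 2   [neg-Box-rule on 6: fresh world 2, 1R2]
10. not p2, 2   [neg-implies-rule on 9]
11. p1, 2   [neg-implies-rule on 9]
Accessibility: 0R0, 0R1, 1R0, 1R1, 1R2, 2R1, 2R2
The negation has an open branch (countermodel exists).

Invalid (countermodel exists)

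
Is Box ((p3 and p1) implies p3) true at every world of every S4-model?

Yes, valid

Tableau for the negation not Box ((p3 and p1) implies p3):
1. not Box ((p3 and p1) implies p3), u
2. not ((p3 and p1) implies p3), v
3. p3 and p1, v
4. not p3, v
5. p3, v
6. p1, v
Accessibility: uRu, uRv, vRv
Branch closes: p3 and not p3 both at v.
Every branch of the negation's tableau closes; the branch above is one of them.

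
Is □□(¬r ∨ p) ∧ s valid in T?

Tableau for the negation ¬(□□(¬r ∨ p) ∧ s):
1. ¬(□□(¬r ∨ p) ∧ s), 0
2. ¬s, 0
Accessibility: 0R0
The negation has an open branch (countermodel exists).

Invalid (countermodel exists)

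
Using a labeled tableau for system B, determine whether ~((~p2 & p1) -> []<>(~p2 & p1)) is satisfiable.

1. ~((~p2 & p1) -> []<>(~p2 & p1)), u
2. ~p2 & p1, u   [~->-rule on 1]
3. ~[]<>(~p2 & p1), u   [~->-rule on 1]
4. ~p2, u   [&-rule on 2]
5. p1, u   [&-rule on 2]
6. ~<>(~p2 & p1), v   [~[]-rule on 3: fresh world v, uRv]
7. ~(~p2 & p1), u   [~<>-rule on 6 via vRu]
8. ~(~p2 & p1), v   [~<>-rule on 6 via vRv]
9. ~p1, u   [~&-rule on 7 (branches; this branch)]
Accessibility: uRu, uRv, vRu, vRv
Branch closes: p1 and ~p1 both at u.
(One branch shown.) All branches close.

No, unsatisfiable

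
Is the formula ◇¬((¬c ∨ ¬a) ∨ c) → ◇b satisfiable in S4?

Satisfiable (open branch found)

1. ◇¬((¬c ∨ ¬a) ∨ c) → ◇b, u
2. ◇b, u   [→-rule on 1 (branches; this branch)]
3. b, v   [◇-rule on 2: fresh world v, uRv]
Accessibility: uRu, uRv, vRv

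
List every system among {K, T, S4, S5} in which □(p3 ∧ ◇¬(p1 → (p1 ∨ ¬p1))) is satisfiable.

K-tableau for the formula:
1. □(p3 ∧ ◇¬(p1 → (p1 ∨ ¬p1))), 0
Complete open branch: satisfiable in K.
T-tableau for the formula:
1. □(p3 ∧ ◇¬(p1 → (p1 ∨ ¬p1))), 0
2. p3 ∧ ◇¬(p1 → (p1 ∨ ¬p1)), 0   [□-rule on 1 via 0R0]
3. p3, 0   [∧-rule on 2]
4. ◇¬(p1 → (p1 ∨ ¬p1)), 0   [∧-rule on 2]
5. ¬(p1 → (p1 ∨ ¬p1)), 1   [◇-rule on 4: fresh world 1, 0R1]
6. p1, 1   [¬→-rule on 5]
7. ¬(p1 ∨ ¬p1), 1   [¬→-rule on 5]
8. ¬p1, 1   [¬∨-rule on 7]
Accessibility: 0R0, 0R1, 1R1
Branch closes: p1 and ¬p1 both at 1.
Every branch closes (one shown): unsatisfiable in T, hence also in S4, S5 (every S4/S5-frame is a T-frame).

K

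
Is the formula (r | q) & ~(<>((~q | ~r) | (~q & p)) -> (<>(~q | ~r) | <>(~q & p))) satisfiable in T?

No, unsatisfiable

1. (r | q) & ~(<>((~q | ~r) | (~q & p)) -> (<>(~q | ~r) | <>(~q & p))), u
2. r | q, u
3. ~(<>((~q | ~r) | (~q & p)) -> (<>(~q | ~r) | <>(~q & p))), u
4. <>((~q | ~r) | (~q & p)), u
5. ~(<>(~q | ~r) | <>(~q & p)), u
6. ~<>(~q | ~r), u
7. ~<>(~q & p), u
8. ~(~q | ~r), u
9. q, u
10. r, u
11. ~(~q & p), u
12. ~p, u
13. (~q | ~r) | (~q & p), v
14. ~(~q | ~r), v
15. q, v
16. r, v
17. ~(~q & p), v
18. ~q | ~r, v
19. ~p, v
20. ~r, v
Accessibility: uRu, uRv, vRv
Branch closes: r and ~r both at v.
Every branch closes; the branch above is one of them.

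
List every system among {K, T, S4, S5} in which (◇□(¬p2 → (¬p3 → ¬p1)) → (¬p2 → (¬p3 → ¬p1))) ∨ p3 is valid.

S4-tableau for the negation ¬((◇□(¬p2 → (¬p3 → ¬p1)) → (¬p2 → (¬p3 → ¬p1))) ∨ p3):
1. ¬((◇□(¬p2 → (¬p3 → ¬p1)) → (¬p2 → (¬p3 → ¬p1))) ∨ p3), 0
2. ¬(◇□(¬p2 → (¬p3 → ¬p1)) → (¬p2 → (¬p3 → ¬p1))), 0
3. ¬p3, 0
4. ◇□(¬p2 → (¬p3 → ¬p1)), 0
5. ¬(¬p2 → (¬p3 → ¬p1)), 0
6. ¬p2, 0
7. ¬(¬p3 → ¬p1), 0
8. p1, 0
9. □(¬p2 → (¬p3 → ¬p1)), 1
10. ¬p2 → (¬p3 → ¬p1), 1
11. ¬p3 → ¬p1, 1
12. ¬p1, 1
Accessibility: 0R0, 0R1, 1R1
Complete open branch: countermodel on an S4-frame, so not valid in S4, nor in K, T (the same frame is also a K-frame and a T-frame).
S5-tableau for the negation ¬((◇□(¬p2 → (¬p3 → ¬p1)) → (¬p2 → (¬p3 → ¬p1))) ∨ p3):
1. ¬((◇□(¬p2 → (¬p3 → ¬p1)) → (¬p2 → (¬p3 → ¬p1))) ∨ p3), 0
2. ¬(◇□(¬p2 → (¬p3 → ¬p1)) → (¬p2 → (¬p3 → ¬p1))), 0
3. ¬p3, 0
4. ◇□(¬p2 → (¬p3 → ¬p1)), 0
5. ¬(¬p2 → (¬p3 → ¬p1)), 0
6. ¬p2, 0
7. ¬(¬p3 → ¬p1), 0
8. p1, 0
9. □(¬p2 → (¬p3 → ¬p1)), 1
10. ¬p2 → (¬p3 → ¬p1), 0
11. ¬p2 → (¬p3 → ¬p1), 1
12. ¬p3 → ¬p1, 0
13. ¬p3 → ¬p1, 1
14. ¬p1, 0
Accessibility: 0R0, 0R1, 1R0, 1R1
Branch closes: p1 and ¬p1 both at 0.
Every branch closes (one shown): valid in S5.

S5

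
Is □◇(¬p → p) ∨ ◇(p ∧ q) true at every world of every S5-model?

Tableau for the negation ¬(□◇(¬p → p) ∨ ◇(p ∧ q)):
1. ¬(□◇(¬p → p) ∨ ◇(p ∧ q)), 0
2. ¬□◇(¬p → p), 0   [¬∨-rule on 1]
3. ¬◇(p ∧ q), 0   [¬∨-rule on 1]
4. ¬(p ∧ q), 0   [¬◇-rule on 3 via 0R0]
5. ¬q, 0   [¬∧-rule on 4 (branches; this branch)]
6. ¬◇(¬p → p), 1   [¬□-rule on 2: fresh world 1, 0R1]
7. ¬(p ∧ q), 1   [¬◇-rule on 3 via 0R1]
8. ¬(¬p → p), 0   [¬◇-rule on 6 via 1R0]
9. ¬p, 0   [¬→-rule on 8]
10. ¬(¬p → p), 1   [¬◇-rule on 6 via 1R1]
11. ¬p, 1   [¬→-rule on 10]
12. ¬q, 1   [¬∧-rule on 7 (branches; this branch)]
Accessibility: 0R0, 0R1, 1R0, 1R1
The negation has an open branch (countermodel exists).

Not valid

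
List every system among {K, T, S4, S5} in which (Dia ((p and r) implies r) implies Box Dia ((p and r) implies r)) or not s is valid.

T, S4, S5

T-tableau for the negation not ((Dia ((p and r) implies r) implies Box Dia ((p and r) implies r)) or not s):
1. not ((Dia ((p and r) implies r) implies Box Dia ((p and r) implies r)) or not s), w0
2. not (Dia ((p and r) implies r) implies Box Dia ((p and r) implies r)), w0
3. s, w0
4. Dia ((p and r) implies r), w0
5. not Box Dia ((p and r) implies r), w0
6. (p and r) implies r, w1
7. not (p and r), w1
8. not r, w1
9. not Dia ((p and r) implies r), w2
10. not ((p and r) implies r), w2
11. p and r, w2
12. not r, w2
13. p, w2
14. r, w2
Accessibility: w0Rw0, w0Rw1, w0Rw2, w1Rw1, w2Rw2
Branch closes: r and not r both at w2.
Every branch closes (one shown): valid in T, hence also in S4, S5 (every theorem of T is a theorem of S4 and S5).
K-tableau for the negation not ((Dia ((p and r) implies r) implies Box Dia ((p and r) implies r)) or not s):
1. not ((Dia ((p and r) implies r) implies Box Dia ((p and r) implies r)) or not s), w0
2. not (Dia ((p and r) implies r) implies Box Dia ((p and r) implies r)), w0
3. s, w0
4. Dia ((p and r) implies r), w0
5. not Box Dia ((p and r) implies r), w0
6. (p and r) implies r, w1
7. r, w1
8. not Dia ((p and r) implies r), w2
Accessibility: w0Rw1, w0Rw2
Complete open branch: countermodel on a K-frame, so not valid in K.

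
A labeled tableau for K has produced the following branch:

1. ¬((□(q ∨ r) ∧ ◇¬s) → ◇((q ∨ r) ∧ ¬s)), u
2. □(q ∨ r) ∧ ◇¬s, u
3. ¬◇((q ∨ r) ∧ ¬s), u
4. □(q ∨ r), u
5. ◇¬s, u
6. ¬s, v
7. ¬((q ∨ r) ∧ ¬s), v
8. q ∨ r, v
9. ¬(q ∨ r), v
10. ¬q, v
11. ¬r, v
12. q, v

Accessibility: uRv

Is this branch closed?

Both q and ¬q appear at v.

Closed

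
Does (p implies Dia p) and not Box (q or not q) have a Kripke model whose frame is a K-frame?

1. (p implies Dia p) and not Box (q or not q), u
2. p implies Dia p, u
3. not Box (q or not q), u
4. Dia p, u
5. not (q or not q), v
6. not q, v
7. q, v
Accessibility: uRv
Branch closes: q and not q both at v.
(One branch shown.) All branches close.

Unsatisfiable (every branch closes)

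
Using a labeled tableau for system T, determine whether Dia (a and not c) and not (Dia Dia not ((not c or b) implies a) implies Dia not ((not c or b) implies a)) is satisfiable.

Satisfiable (open branch found)

1. Dia (a and not c) and not (Dia Dia not ((not c or b) implies a) implies Dia not ((not c or b) implies a)), w0
2. Dia (a and not c), w0
3. not (Dia Dia not ((not c or b) implies a) implies Dia not ((not c or b) implies a)), w0
4. Dia Dia not ((not c or b) implies a), w0
5. not Dia not ((not c or b) implies a), w0
6. (not c or b) implies a, w0
7. a, w0
8. a and not c, w1
9. a, w1
10. not c, w1
11. (not c or b) implies a, w1
12. Dia not ((not c or b) implies a), w2
13. (not c or b) implies a, w2
14. a, w2
15. not ((not c or b) implies a), w3
16. not c or b, w3
17. not a, w3
18. b, w3
Accessibility: w0Rw0, w0Rw1, w0Rw2, w1Rw1, w2Rw2, w2Rw3, w3Rw3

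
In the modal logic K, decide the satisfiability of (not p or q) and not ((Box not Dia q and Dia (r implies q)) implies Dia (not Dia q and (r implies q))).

Unsatisfiable

1. (not p or q) and not ((Box not Dia q and Dia (r implies q)) implies Dia (not Dia q and (r implies q))), w0
2. not p or q, w0
3. not ((Box not Dia q and Dia (r implies q)) implies Dia (not Dia q and (r implies q))), w0
4. Box not Dia q and Dia (r implies q), w0
5. not Dia (not Dia q and (r implies q)), w0
6. Box not Dia q, w0
7. Dia (r implies q), w0
8. q, w0
9. r implies q, w1
10. not (not Dia q and (r implies q)), w1
11. not Dia q, w1
12. q, w1
13. Dia q, w1
14. q, w2
15. not q, w2
Accessibility: w0Rw1, w1Rw2
Branch closes: q and not q both at w2.
(One branch shown.) All branches close.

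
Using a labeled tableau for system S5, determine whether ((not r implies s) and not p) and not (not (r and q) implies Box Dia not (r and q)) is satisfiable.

No, unsatisfiable

1. ((not r implies s) and not p) and not (not (r and q) implies Box Dia not (r and q)), w0
2. (not r implies s) and not p, w0
3. not (not (r and q) implies Box Dia not (r and q)), w0
4. not r implies s, w0
5. not p, w0
6. not (r and q), w0
7. not Box Dia not (r and q), w0
8. s, w0
9. not q, w0
10. not Dia not (r and q), w1
11. r and q, w0
12. r, w0
13. q, w0
Accessibility: w0Rw0, w0Rw1, w1Rw0, w1Rw1
Branch closes: q and not q both at w0.
Every branch closes; the branch above is one of them.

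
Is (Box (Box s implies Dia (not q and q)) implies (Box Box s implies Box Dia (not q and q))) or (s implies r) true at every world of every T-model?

Tableau for the negation not ((Box (Box s implies Dia (not q and q)) implies (Box Box s implies Box Dia (not q and q))) or (s implies r)):
1. not ((Box (Box s implies Dia (not q and q)) implies (Box Box s implies Box Dia (not q and q))) or (s implies r)), 0
2. not (Box (Box s implies Dia (not q and q)) implies (Box Box s implies Box Dia (not q and q))), 0   [neg-or-rule on 1]
3. not (s implies r), 0   [neg-or-rule on 1]
4. Box (Box s implies Dia (not q and q)), 0   [neg-implies-rule on 2]
5. not (Box Box s implies Box Dia (not q and q)), 0   [neg-implies-rule on 2]
6. s, 0   [neg-implies-rule on 3]
7. not r, 0   [neg-implies-rule on 3]
8. Box Box s, 0   [neg-implies-rule on 5]
9. not Box Dia (not q and q), 0   [neg-implies-rule on 5]
10. Box s implies Dia (not q and q), 0   [Box-rule on 4 via 0R0]
11. Box s, 0   [Box-rule on 8 via 0R0]
12. not Box s, 0   [implies-rule on 10 (branches; this branch)]
13. not Dia (not q and q), 1   [neg-Box-rule on 9: fresh world 1, 0R1]
14. Box s implies Dia (not q and q), 1   [Box-rule on 4 via 0R1]
15. Box s, 1   [Box-rule on 8 via 0R1]
16. s, 1   [Box-rule on 11 via 0R1]
17. not (not q and q), 1   [neg-Dia-rule on 13 via 1R1]
18. Dia (not q and q), 1   [implies-rule on 14 (branches; this branch)]
19. not q, 1   [neg-and-rule on 17 (branches; this branch)]
20. not s, 2   [neg-Box-rule on 12: fresh world 2, 0R2]
21. Box s implies Dia (not q and q), 2   [Box-rule on 4 via 0R2]
22. Box s, 2   [Box-rule on 8 via 0R2]
23. s, 2   [Box-rule on 11 via 0R2]
Accessibility: 0R0, 0R1, 0R2, 1R1, 2R2
Branch closes: s and not s both at 2.
All branches of the negation close; one closing branch shown above.

Yes, valid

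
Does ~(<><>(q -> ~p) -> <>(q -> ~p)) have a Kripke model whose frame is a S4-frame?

1. ~(<><>(q -> ~p) -> <>(q -> ~p)), 0
2. <><>(q -> ~p), 0   [~->-rule on 1]
3. ~<>(q -> ~p), 0   [~->-rule on 1]
4. ~(q -> ~p), 0   [~<>-rule on 3 via 0R0]
5. q, 0   [~->-rule on 4]
6. p, 0   [~->-rule on 4]
7. <>(q -> ~p), 1   [<>-rule on 2: fresh world 1, 0R1]
8. ~(q -> ~p), 1   [~<>-rule on 3 via 0R1]
9. q, 1   [~->-rule on 8]
10. p, 1   [~->-rule on 8]
11. q -> ~p, 2   [<>-rule on 7: fresh world 2, 1R2]
12. ~(q -> ~p), 2   [~<>-rule on 3 via 0R2]
13. q, 2   [~->-rule on 12]
14. p, 2   [~->-rule on 12]
15. ~p, 2   [->-rule on 11 (branches; this branch)]
Accessibility: 0R0, 0R1, 0R2, 1R1, 1R2, 2R2
Branch closes: p and ~p both at 2.
All branches of the tableau close; one closing branch shown above.

Unsatisfiable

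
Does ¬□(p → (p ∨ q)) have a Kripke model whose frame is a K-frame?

1. ¬□(p → (p ∨ q)), u
2. ¬(p → (p ∨ q)), v   [¬□-rule on 1: fresh world v, uRv]
3. p, v   [¬→-rule on 2]
4. ¬(p ∨ q), v   [¬→-rule on 2]
5. ¬p, v   [¬∨-rule on 4]
6. ¬q, v   [¬∨-rule on 4]
Accessibility: uRv
Branch closes: p and ¬p both at v.
All branches of the tableau close; one closing branch shown above.

No, unsatisfiable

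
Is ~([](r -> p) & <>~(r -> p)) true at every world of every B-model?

Tableau for the negation [](r -> p) & <>~(r -> p):
1. [](r -> p) & <>~(r -> p), w0
2. [](r -> p), w0
3. <>~(r -> p), w0
4. r -> p, w0
5. p, w0
6. ~(r -> p), w1
7. r, w1
8. ~p, w1
9. r -> p, w1
10. p, w1
Accessibility: w0Rw0, w0Rw1, w1Rw0, w1Rw1
Branch closes: p and ~p both at w1.
All branches of the negation close; one closing branch shown above.

Valid in B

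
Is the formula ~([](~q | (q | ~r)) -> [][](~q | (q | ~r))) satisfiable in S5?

1. ~([](~q | (q | ~r)) -> [][](~q | (q | ~r))), w0
2. [](~q | (q | ~r)), w0
3. ~[][](~q | (q | ~r)), w0
4. ~q | (q | ~r), w0
5. q | ~r, w0
6. ~r, w0
7. ~[](~q | (q | ~r)), w1
8. ~q | (q | ~r), w1
9. q | ~r, w1
10. ~r, w1
11. ~(~q | (q | ~r)), w2
12. q, w2
13. ~(q | ~r), w2
14. ~q, w2
15. r, w2
Accessibility: w0Rw0, w0Rw1, w0Rw2, w1Rw0, w1Rw1, w1Rw2, w2Rw0, w2Rw1, w2Rw2
Branch closes: q and ~q both at w2.
(One branch shown.) All branches close.

No, unsatisfiable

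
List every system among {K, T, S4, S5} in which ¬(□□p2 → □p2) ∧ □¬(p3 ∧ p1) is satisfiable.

K

K-tableau for the formula:
1. ¬(□□p2 → □p2) ∧ □¬(p3 ∧ p1), u
2. ¬(□□p2 → □p2), u   [∧-rule on 1]
3. □¬(p3 ∧ p1), u   [∧-rule on 1]
4. □□p2, u   [¬→-rule on 2]
5. ¬□p2, u   [¬→-rule on 2]
6. ¬p2, v   [¬□-rule on 5: fresh world v, uRv]
7. ¬(p3 ∧ p1), v   [□-rule on 3 via uRv]
8. □p2, v   [□-rule on 4 via uRv]
9. ¬p1, v   [¬∧-rule on 7 (branches; this branch)]
Accessibility: uRv
Complete open branch: satisfiable in K.
T-tableau for the formula:
1. ¬(□□p2 → □p2) ∧ □¬(p3 ∧ p1), u
2. ¬(□□p2 → □p2), u   [∧-rule on 1]
3. □¬(p3 ∧ p1), u   [∧-rule on 1]
4. □□p2, u   [¬→-rule on 2]
5. ¬□p2, u   [¬→-rule on 2]
6. ¬(p3 ∧ p1), u   [□-rule on 3 via uRu]
7. □p2, u   [□-rule on 4 via uRu]
8. p2, u   [□-rule on 7 via uRu]
9. ¬p1, u   [¬∧-rule on 6 (branches; this branch)]
10. ¬p2, v   [¬□-rule on 5: fresh world v, uRv]
11. ¬(p3 ∧ p1), v   [□-rule on 3 via uRv]
12. □p2, v   [□-rule on 4 via uRv]
13. p2, v   [□-rule on 7 via uRv]
Accessibility: uRu, uRv, vRv
Branch closes: p2 and ¬p2 both at v.
Every branch closes (one shown): unsatisfiable in T, hence also in S4, S5 (every S4/S5-frame is a T-frame).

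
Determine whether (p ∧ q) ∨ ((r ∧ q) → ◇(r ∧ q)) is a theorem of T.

Valid in T

Tableau for the negation ¬((p ∧ q) ∨ ((r ∧ q) → ◇(r ∧ q))):
1. ¬((p ∧ q) ∨ ((r ∧ q) → ◇(r ∧ q))), w0
2. ¬(p ∧ q), w0
3. ¬((r ∧ q) → ◇(r ∧ q)), w0
4. r ∧ q, w0
5. ¬◇(r ∧ q), w0
6. r, w0
7. q, w0
8. ¬(r ∧ q), w0
9. ¬p, w0
10. ¬q, w0
Accessibility: w0Rw0
Branch closes: q and ¬q both at w0.
All branches of the negation close; one closing branch shown above.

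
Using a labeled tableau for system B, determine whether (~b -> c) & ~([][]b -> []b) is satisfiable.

1. (~b -> c) & ~([][]b -> []b), u
2. ~b -> c, u   [&-rule on 1]
3. ~([][]b -> []b), u   [&-rule on 1]
4. [][]b, u   [~->-rule on 3]
5. ~[]b, u   [~->-rule on 3]
6. []b, u   [[]-rule on 4 via uRu]
7. b, u   [[]-rule on 6 via uRu]
8. c, u   [->-rule on 2 (branches; this branch)]
9. ~b, v   [~[]-rule on 5: fresh world v, uRv]
10. []b, v   [[]-rule on 4 via uRv]
11. b, v   [[]-rule on 6 via uRv]
Accessibility: uRu, uRv, vRu, vRv
Branch closes: b and ~b both at v.
(One branch shown.) All branches close.

Unsatisfiable (every branch closes)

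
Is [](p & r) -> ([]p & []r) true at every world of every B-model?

Tableau for the negation ~([](p & r) -> ([]p & []r)):
1. ~([](p & r) -> ([]p & []r)), 0
2. [](p & r), 0
3. ~([]p & []r), 0
4. p & r, 0
5. p, 0
6. r, 0
7. ~[]r, 0
8. ~r, 1
9. p & r, 1
10. p, 1
11. r, 1
Accessibility: 0R0, 0R1, 1R0, 1R1
Branch closes: r and ~r both at 1.
All branches of the negation close; one closing branch shown above.

Yes, valid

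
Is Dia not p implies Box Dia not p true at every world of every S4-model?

Tableau for the negation not (Dia not p implies Box Dia not p):
1. not (Dia not p implies Box Dia not p), 0
2. Dia not p, 0
3. not Box Dia not p, 0
4. not p, 1
5. not Dia not p, 2
6. p, 2
Accessibility: 0R0, 0R1, 0R2, 1R1, 2R2
The negation has an open branch (countermodel exists).

No, not valid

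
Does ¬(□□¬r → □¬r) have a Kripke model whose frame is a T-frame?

1. ¬(□□¬r → □¬r), w0
2. □□¬r, w0
3. ¬□¬r, w0
4. □¬r, w0
5. ¬r, w0
6. r, w1
7. □¬r, w1
8. ¬r, w1
Accessibility: w0Rw0, w0Rw1, w1Rw1
Branch closes: r and ¬r both at w1.
All branches of the tableau close; one closing branch shown above.

No, unsatisfiable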